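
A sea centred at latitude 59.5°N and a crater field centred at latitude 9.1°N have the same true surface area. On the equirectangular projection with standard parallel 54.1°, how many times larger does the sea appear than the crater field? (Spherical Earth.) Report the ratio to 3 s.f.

1.95

With standard parallel φ₀ = 54.1°, the equirectangular projection gives x = Rλ cos φ₀, y = Rφ, so h = 1 and k = cos 54.1° / cos φ.
Areal scale at 59.5°: h·k = 1.000 × 1.155 = 1.155.
Areal scale at 9.1°: h·k = 1.000 × 0.5938 = 0.5938.
Ratio = 1.155/0.5938 ≈ 1.95.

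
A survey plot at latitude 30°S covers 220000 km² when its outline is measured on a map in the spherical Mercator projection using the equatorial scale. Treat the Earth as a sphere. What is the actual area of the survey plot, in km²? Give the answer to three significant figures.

For Mercator, h = k = sec φ (a conformal cylindrical projection has a single point scale, 1/cos φ).
Areal scale = k² = sec²φ = 1/cos²(30°) = 1/0.8660² = 1.333.
True area = apparent / (areal scale) = 220000 / 1.333 ≈ 165000 km².

165000 km²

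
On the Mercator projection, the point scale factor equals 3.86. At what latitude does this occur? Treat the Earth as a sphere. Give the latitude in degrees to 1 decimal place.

Mercator scale is k = sec φ = 1/cos φ.
1/cos φ = 3.86  ⇒  cos φ = 0.2591  ⇒  φ = arccos(0.2591) ≈ 75.0°.

75.0°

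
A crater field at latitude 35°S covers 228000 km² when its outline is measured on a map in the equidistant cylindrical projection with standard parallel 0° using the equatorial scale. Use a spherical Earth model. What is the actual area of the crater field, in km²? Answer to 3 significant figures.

Plate carrée maps x = Rλ, y = Rφ. The meridian scale is h = 1 and the parallel scale is k = 1/cos φ = sec φ.
Areal scale = h·k = 1 × sec φ; at 35°, h = 1.000, k = 1.221, so h·k = 1.221.
True area = apparent / (areal scale) = 228000 / 1.221 ≈ 187000 km².

187000 km²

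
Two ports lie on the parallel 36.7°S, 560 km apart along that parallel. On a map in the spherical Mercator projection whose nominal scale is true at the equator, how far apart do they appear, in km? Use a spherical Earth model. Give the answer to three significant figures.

698 km

Mercator is conformal, so the point scale is isotropic: h = k = sec φ = 1/cos φ.
Along the parallel, k = sec 36.7° = 1/0.8018 = 1.247.
Map distance = 560 × 1.247 ≈ 698 km.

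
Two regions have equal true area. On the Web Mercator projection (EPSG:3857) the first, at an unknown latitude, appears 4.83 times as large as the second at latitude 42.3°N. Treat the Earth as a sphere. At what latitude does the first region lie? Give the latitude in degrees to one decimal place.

For equal true areas on Mercator, apparent areas scale as sec²φ, so the ratio is cos²φ₂ / cos²φ₁.
cos²φ₂ / cos²φ₁ = 4.83  ⇒  cos φ₁ = cos 42.3° / √4.83 = 0.7396/2.198 = 0.3365.
φ₁ = arccos(0.3365) ≈ 70.3°.

70.3°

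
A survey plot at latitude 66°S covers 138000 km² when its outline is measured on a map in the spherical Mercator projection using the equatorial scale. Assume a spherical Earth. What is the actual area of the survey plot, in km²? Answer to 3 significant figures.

For Mercator, h = k = sec φ (a conformal cylindrical projection has a single point scale, 1/cos φ).
Areal scale = k² = sec²φ = 1/cos²(66°) = 1/0.4067² = 6.045.
True area = apparent / (areal scale) = 138000 / 6.045 ≈ 22800 km².

22800 km²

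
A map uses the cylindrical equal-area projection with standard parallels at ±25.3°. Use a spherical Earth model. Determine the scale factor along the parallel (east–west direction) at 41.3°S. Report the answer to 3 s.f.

Cylindrical equal-area (φ₀ = 25.3°): h = cos φ / cos 25.3° along meridians, k = cos 25.3° / cos φ along parallels; h·k = 1.
k = cos 25.3° / cos 41.3° = 0.9041/0.7513 = 1.203.

1.20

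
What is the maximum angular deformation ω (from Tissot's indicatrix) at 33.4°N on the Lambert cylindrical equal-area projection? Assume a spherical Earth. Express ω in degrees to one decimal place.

20.6°

The Lambert cylindrical equal-area projection is the cylindrical equal-area projection with its standard parallel at the equator (φ₀ = 0). A cylindrical equal-area projection with standard parallel φ₀ has meridian scale h = cos φ / cos φ₀ and parallel scale k = cos φ₀ / cos φ (so areas are preserved, h·k = 1).
At 33.4°: h = 0.8348, k = 1.198; principal scales a = 1.198, b = 0.8348.
sin(ω/2) = (a − b)/(a + b) = 0.3630/2.033 = 0.1786, so ω = 2 arcsin(0.1786) ≈ 20.6°.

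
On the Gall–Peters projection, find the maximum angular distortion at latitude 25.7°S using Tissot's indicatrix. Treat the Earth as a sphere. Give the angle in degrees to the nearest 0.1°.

27.5°

Gall–Peters is a cylindrical equal-area projection with standard parallels at ±45°. Cylindrical equal-area (φ₀ = 45°): h = cos φ / cos 45° along meridians, k = cos 45° / cos φ along parallels; h·k = 1.
At 25.7°: h = 1.274, k = 0.7847; principal scales a = 1.274, b = 0.7847.
sin(ω/2) = (a − b)/(a + b) = 0.4896/2.059 = 0.2378, so ω = 2 arcsin(0.2378) ≈ 27.5°.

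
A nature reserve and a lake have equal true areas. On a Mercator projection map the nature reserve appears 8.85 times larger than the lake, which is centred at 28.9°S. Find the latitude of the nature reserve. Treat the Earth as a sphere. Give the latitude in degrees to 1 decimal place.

On Mercator, (apparent₁)/(apparent₂) = sec²φ₁ / sec²φ₂ when true areas are equal.
cos²φ₂ / cos²φ₁ = 8.85  ⇒  cos φ₁ = cos 28.9° / √8.85 = 0.8755/2.975 = 0.2943.
φ₁ = arccos(0.2943) ≈ 72.9°.

72.9°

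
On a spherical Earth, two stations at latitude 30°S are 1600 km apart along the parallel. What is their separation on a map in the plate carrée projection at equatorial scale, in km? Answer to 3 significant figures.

1850 km

In the plate carrée (x = Rλ, y = Rφ), meridians are true-scale (h = 1) and parallels are stretched by k = sec φ.
Along the parallel, k = sec 30° = 1/0.8660 = 1.155.
Map distance = 1600 × 1.155 ≈ 1850 km.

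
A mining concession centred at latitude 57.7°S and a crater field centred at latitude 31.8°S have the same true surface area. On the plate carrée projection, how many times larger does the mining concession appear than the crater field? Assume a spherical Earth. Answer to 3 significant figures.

In the plate carrée (x = Rλ, y = Rφ), meridians are true-scale (h = 1) and parallels are stretched by k = sec φ.
Areal scale at 57.7°: h·k = 1.000 × 1.871 = 1.871.
Areal scale at 31.8°: h·k = 1.000 × 1.177 = 1.177.
Ratio = 1.871/1.177 ≈ 1.59.

1.59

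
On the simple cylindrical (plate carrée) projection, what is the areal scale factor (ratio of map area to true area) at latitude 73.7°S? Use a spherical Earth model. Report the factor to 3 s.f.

3.56

In the plate carrée (x = Rλ, y = Rφ), meridians are true-scale (h = 1) and parallels are stretched by k = sec φ.
Areal scale = h·k = 1 × sec φ; at 73.7°, h = 1.000, k = 3.563, so h·k = 3.563.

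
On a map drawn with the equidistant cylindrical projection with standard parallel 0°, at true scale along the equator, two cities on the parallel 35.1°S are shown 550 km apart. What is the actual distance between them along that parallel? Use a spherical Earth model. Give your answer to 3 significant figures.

For the equirectangular projection with φ₀ = 0 (plate carrée), h = 1 along meridians and k = sec φ along parallels.
Along the parallel at 35.1°, map distances are exaggerated by k = sec 35.1° = 1.222.
True distance = 550 / 1.222 = 550 × cos 35.1° ≈ 450 km.

450 km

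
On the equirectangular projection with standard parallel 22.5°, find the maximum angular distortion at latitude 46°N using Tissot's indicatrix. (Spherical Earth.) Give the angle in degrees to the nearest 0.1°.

16.3°

In the equirectangular projection with standard parallel φ₀ = 22.5° (x = Rλ cos φ₀, y = Rφ), meridians are true-scale (h = 1) and the parallel scale is k = cos φ₀ / cos φ.
At 46°: h = 1.000, k = 1.330; principal scales a = 1.330, b = 1.000.
sin(ω/2) = (a − b)/(a + b) = 0.3300/2.330 = 0.1416, so ω = 2 arcsin(0.1416) ≈ 16.3°.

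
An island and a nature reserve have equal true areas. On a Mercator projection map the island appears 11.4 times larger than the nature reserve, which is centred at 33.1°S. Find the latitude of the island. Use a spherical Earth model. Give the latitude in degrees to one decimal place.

On Mercator, (apparent₁)/(apparent₂) = sec²φ₁ / sec²φ₂ when true areas are equal.
cos²φ₂ / cos²φ₁ = 11.4  ⇒  cos φ₁ = cos 33.1° / √11.4 = 0.8377/3.376 = 0.2481.
φ₁ = arccos(0.2481) ≈ 75.6°.

75.6°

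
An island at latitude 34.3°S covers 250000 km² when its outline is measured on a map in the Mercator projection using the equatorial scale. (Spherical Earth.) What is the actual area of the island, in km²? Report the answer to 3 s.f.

For Mercator, h = k = sec φ (a conformal cylindrical projection has a single point scale, 1/cos φ).
Areal scale = k² = sec²φ = 1/cos²(34.3°) = 1/0.8261² = 1.465.
True area = apparent / (areal scale) = 250000 / 1.465 ≈ 171000 km².

171000 km²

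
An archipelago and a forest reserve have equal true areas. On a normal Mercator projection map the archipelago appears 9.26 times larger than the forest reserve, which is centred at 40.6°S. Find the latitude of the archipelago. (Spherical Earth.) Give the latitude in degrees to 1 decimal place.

For equal true areas on Mercator, apparent areas scale as sec²φ, so the ratio is cos²φ₂ / cos²φ₁.
cos²φ₂ / cos²φ₁ = 9.26  ⇒  cos φ₁ = cos 40.6° / √9.26 = 0.7593/3.043 = 0.2495.
φ₁ = arccos(0.2495) ≈ 75.6°.

75.6°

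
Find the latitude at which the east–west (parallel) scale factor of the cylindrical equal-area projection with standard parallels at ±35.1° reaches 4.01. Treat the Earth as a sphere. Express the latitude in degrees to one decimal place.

Cylindrical equal-area (φ₀ = 35.1°): h = cos φ / cos 35.1° along meridians, k = cos 35.1° / cos φ along parallels; h·k = 1.
k = cos φ₀ / cos φ = 4.01  ⇒  cos φ = cos 35.1° / 4.01 = 0.2040.
φ = arccos(0.2040) ≈ 78.2°.

78.2°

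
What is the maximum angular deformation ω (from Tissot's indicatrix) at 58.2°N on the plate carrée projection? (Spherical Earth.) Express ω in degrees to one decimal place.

36.1°

For the equirectangular projection with φ₀ = 0 (plate carrée), h = 1 along meridians and k = sec φ along parallels.
At 58.2°: h = 1.000, k = 1.898; principal scales a = 1.898, b = 1.000.
sin(ω/2) = (a − b)/(a + b) = 0.8977/2.898 = 0.3098, so ω = 2 arcsin(0.3098) ≈ 36.1°.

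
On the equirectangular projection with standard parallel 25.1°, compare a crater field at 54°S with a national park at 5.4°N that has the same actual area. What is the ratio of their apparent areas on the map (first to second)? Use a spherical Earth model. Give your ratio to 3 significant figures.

With standard parallel φ₀ = 25.1°, the equirectangular projection gives x = Rλ cos φ₀, y = Rφ, so h = 1 and k = cos 25.1° / cos φ.
Areal scale at 54°: h·k = 1.000 × 1.541 = 1.541.
Areal scale at 5.4°: h·k = 1.000 × 0.9096 = 0.9096.
Ratio = 1.541/0.9096 ≈ 1.69.

1.69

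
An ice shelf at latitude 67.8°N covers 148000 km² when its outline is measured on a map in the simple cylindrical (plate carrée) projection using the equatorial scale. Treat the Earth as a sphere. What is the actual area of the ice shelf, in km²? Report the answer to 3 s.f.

Plate carrée maps x = Rλ, y = Rφ. The meridian scale is h = 1 and the parallel scale is k = 1/cos φ = sec φ.
Areal scale = h·k = 1 × sec φ; at 67.8°, h = 1.000, k = 2.647, so h·k = 2.647.
True area = apparent / (areal scale) = 148000 / 2.647 ≈ 55900 km².

55900 km²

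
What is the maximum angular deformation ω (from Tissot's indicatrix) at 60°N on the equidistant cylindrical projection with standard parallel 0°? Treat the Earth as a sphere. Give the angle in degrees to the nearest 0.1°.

38.9°

In the plate carrée (x = Rλ, y = Rφ), meridians are true-scale (h = 1) and parallels are stretched by k = sec φ.
At 60°: h = 1.000, k = 2.000; principal scales a = 2.000, b = 1.000.
sin(ω/2) = (a − b)/(a + b) = 1.0000/3.000 = 0.3333, so ω = 2 arcsin(0.3333) ≈ 38.9°.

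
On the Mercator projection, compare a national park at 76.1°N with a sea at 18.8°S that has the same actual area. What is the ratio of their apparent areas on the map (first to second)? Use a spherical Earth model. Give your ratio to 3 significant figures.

Mercator areal scale is sec²φ.
At 76.1°: sec²(76.1°) = 1/0.2402² = 17.33.
At 18.8°: sec²(18.8°) = 1/0.9466² = 1.116.
Ratio = 17.33/1.116 = cos²(18.8°)/cos²(76.1°) ≈ 15.5.

15.5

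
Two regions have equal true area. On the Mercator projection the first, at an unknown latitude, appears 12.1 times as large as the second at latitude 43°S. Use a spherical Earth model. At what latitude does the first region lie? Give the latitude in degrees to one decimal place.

77.9°

For equal true areas on Mercator, apparent areas scale as sec²φ, so the ratio is cos²φ₂ / cos²φ₁.
cos²φ₂ / cos²φ₁ = 12.1  ⇒  cos φ₁ = cos 43° / √12.1 = 0.7314/3.479 = 0.2102.
φ₁ = arccos(0.2102) ≈ 77.9°.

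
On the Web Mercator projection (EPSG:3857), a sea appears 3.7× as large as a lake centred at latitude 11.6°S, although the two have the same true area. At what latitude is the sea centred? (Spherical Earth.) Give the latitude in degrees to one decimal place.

59.4°

Mercator areal scale is sec²φ, so apparent-area ratio = sec²φ₁ / sec²φ₂ = cos²φ₂ / cos²φ₁.
cos²φ₂ / cos²φ₁ = 3.7  ⇒  cos φ₁ = cos 11.6° / √3.7 = 0.9796/1.924 = 0.5093.
φ₁ = arccos(0.5093) ≈ 59.4°.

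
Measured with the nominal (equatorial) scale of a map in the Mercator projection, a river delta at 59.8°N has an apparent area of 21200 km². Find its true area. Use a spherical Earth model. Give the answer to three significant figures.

Mercator is conformal, so the point scale is isotropic: h = k = sec φ = 1/cos φ.
Areal scale = k² = sec²φ = 1/cos²(59.8°) = 1/0.5030² = 3.952.
True area = apparent / (areal scale) = 21200 / 3.952 ≈ 5360 km².

5360 km²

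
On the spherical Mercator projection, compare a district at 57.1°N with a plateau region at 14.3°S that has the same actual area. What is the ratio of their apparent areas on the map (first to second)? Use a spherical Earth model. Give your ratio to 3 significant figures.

Mercator areal scale is sec²φ.
At 57.1°: sec²(57.1°) = 1/0.5432² = 3.389.
At 14.3°: sec²(14.3°) = 1/0.9690² = 1.065.
Ratio = 3.389/1.065 = cos²(14.3°)/cos²(57.1°) ≈ 3.18.

3.18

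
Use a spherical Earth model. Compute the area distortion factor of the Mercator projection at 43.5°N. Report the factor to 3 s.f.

1.90

For Mercator, h = k = sec φ (a conformal cylindrical projection has a single point scale, 1/cos φ).
Areal scale = k² = sec²φ = 1/cos²(43.5°) = 1/0.7254² = 1.901.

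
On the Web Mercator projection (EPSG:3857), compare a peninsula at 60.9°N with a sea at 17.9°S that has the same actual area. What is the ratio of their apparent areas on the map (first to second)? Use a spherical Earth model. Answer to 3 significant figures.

3.83

Mercator areal scale is sec²φ.
At 60.9°: sec²(60.9°) = 1/0.4863² = 4.228.
At 17.9°: sec²(17.9°) = 1/0.9516² = 1.104.
Ratio = 4.228/1.104 = cos²(17.9°)/cos²(60.9°) ≈ 3.83.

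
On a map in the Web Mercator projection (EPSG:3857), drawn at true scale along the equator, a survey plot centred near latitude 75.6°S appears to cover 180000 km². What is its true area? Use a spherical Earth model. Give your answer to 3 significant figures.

11100 km²

Mercator is conformal, so the point scale is isotropic: h = k = sec φ = 1/cos φ.
Areal scale = k² = sec²φ = 1/cos²(75.6°) = 1/0.2487² = 16.17.
True area = apparent / (areal scale) = 180000 / 16.17 ≈ 11100 km².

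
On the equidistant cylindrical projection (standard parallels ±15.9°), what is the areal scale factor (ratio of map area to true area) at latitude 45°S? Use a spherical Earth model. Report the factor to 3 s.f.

In the equirectangular projection with standard parallel φ₀ = 15.9° (x = Rλ cos φ₀, y = Rφ), meridians are true-scale (h = 1) and the parallel scale is k = cos φ₀ / cos φ.
Areal scale = h·k = 1 × cos φ₀ / cos φ; at 45°, h = 1.000, k = 1.360, so h·k = 1.360.

1.36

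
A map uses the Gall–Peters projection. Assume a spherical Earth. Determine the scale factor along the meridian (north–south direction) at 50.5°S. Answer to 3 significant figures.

0.900

Gall–Peters is a cylindrical equal-area projection with standard parallels at ±45°. For cylindrical equal-area with standard parallel φ₀, h = cos φ / cos φ₀ and k = cos φ₀ / cos φ, so h·k = 1.
h = cos 50.5° / cos 45° = 0.6361/0.7071 = 0.8996.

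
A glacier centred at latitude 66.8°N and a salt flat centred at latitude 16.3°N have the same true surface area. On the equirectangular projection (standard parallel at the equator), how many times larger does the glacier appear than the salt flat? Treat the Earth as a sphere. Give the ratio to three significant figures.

2.44

Plate carrée maps x = Rλ, y = Rφ. The meridian scale is h = 1 and the parallel scale is k = 1/cos φ = sec φ.
Areal scale at 66.8°: h·k = 1.000 × 2.538 = 2.538.
Areal scale at 16.3°: h·k = 1.000 × 1.042 = 1.042.
Ratio = 2.538/1.042 ≈ 2.44.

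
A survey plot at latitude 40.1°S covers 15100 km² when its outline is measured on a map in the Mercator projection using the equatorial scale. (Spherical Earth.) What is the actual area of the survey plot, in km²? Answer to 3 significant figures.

8840 km²

Mercator is conformal, so the point scale is isotropic: h = k = sec φ = 1/cos φ.
Areal scale = k² = sec²φ = 1/cos²(40.1°) = 1/0.7649² = 1.709.
True area = apparent / (areal scale) = 15100 / 1.709 ≈ 8840 km².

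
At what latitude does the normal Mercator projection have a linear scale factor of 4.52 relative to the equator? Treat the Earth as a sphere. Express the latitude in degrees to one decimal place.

Mercator scale is k = sec φ = 1/cos φ.
1/cos φ = 4.52  ⇒  cos φ = 0.2212  ⇒  φ = arccos(0.2212) ≈ 77.2°.

77.2°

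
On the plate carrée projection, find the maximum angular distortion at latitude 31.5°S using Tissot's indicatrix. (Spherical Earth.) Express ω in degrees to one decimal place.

9.1°

Plate carrée maps x = Rλ, y = Rφ. The meridian scale is h = 1 and the parallel scale is k = 1/cos φ = sec φ.
At 31.5°: h = 1.000, k = 1.173; principal scales a = 1.173, b = 1.000.
sin(ω/2) = (a − b)/(a + b) = 0.1728/2.173 = 0.07954, so ω = 2 arcsin(0.07954) ≈ 9.1°.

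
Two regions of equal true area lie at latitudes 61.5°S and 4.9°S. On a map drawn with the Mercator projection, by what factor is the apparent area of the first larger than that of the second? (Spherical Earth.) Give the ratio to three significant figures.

On Mercator, area is exaggerated by sec²φ = 1/cos²φ.
At 61.5°: sec²(61.5°) = 1/0.4772² = 4.392.
At 4.9°: sec²(4.9°) = 1/0.9963² = 1.007.
Ratio = 4.392/1.007 = cos²(4.9°)/cos²(61.5°) ≈ 4.36.

4.36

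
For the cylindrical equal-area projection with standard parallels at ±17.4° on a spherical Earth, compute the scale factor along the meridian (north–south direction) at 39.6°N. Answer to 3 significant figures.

Cylindrical equal-area (φ₀ = 17.4°): h = cos φ / cos 17.4° along meridians, k = cos 17.4° / cos φ along parallels; h·k = 1.
h = cos 39.6° / cos 17.4° = 0.7705/0.9542 = 0.8075.

0.807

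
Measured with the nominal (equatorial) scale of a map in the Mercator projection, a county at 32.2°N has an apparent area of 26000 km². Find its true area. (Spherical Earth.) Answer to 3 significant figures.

The Mercator projection is conformal; its linear scale factor is the same in every direction and equals sec φ = 1/cos φ.
Areal scale = k² = sec²φ = 1/cos²(32.2°) = 1/0.8462² = 1.397.
True area = apparent / (areal scale) = 26000 / 1.397 ≈ 18600 km².

18600 km²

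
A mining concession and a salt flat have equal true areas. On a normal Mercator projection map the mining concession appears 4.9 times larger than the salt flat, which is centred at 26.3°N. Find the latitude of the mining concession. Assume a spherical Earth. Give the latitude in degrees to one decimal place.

66.1°

Mercator areal scale is sec²φ, so apparent-area ratio = sec²φ₁ / sec²φ₂ = cos²φ₂ / cos²φ₁.
cos²φ₂ / cos²φ₁ = 4.9  ⇒  cos φ₁ = cos 26.3° / √4.9 = 0.8965/2.214 = 0.4050.
φ₁ = arccos(0.4050) ≈ 66.1°.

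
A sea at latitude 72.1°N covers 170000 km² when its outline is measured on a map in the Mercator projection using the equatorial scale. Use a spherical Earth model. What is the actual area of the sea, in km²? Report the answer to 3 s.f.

The Mercator projection is conformal; its linear scale factor is the same in every direction and equals sec φ = 1/cos φ.
Areal scale = k² = sec²φ = 1/cos²(72.1°) = 1/0.3074² = 10.59.
True area = apparent / (areal scale) = 170000 / 10.59 ≈ 16100 km².

16100 km²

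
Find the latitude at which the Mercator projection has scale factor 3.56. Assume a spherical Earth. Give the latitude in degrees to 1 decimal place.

Mercator scale is k = sec φ = 1/cos φ.
1/cos φ = 3.56  ⇒  cos φ = 0.2809  ⇒  φ = arccos(0.2809) ≈ 73.7°.

73.7°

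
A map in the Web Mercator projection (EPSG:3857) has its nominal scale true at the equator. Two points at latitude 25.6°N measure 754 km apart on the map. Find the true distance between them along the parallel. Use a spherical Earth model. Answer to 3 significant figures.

The Mercator projection is conformal; its linear scale factor is the same in every direction and equals sec φ = 1/cos φ.
Along the parallel at 25.6°, map distances are exaggerated by k = sec 25.6° = 1.109.
True distance = 754 / 1.109 = 754 × cos 25.6° ≈ 680 km.

680 km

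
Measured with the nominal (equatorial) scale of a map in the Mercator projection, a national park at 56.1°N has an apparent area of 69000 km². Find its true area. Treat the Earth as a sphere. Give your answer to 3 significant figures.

Mercator is conformal, so the point scale is isotropic: h = k = sec φ = 1/cos φ.
Areal scale = k² = sec²φ = 1/cos²(56.1°) = 1/0.5577² = 3.215.
True area = apparent / (areal scale) = 69000 / 3.215 ≈ 21500 km².

21500 km²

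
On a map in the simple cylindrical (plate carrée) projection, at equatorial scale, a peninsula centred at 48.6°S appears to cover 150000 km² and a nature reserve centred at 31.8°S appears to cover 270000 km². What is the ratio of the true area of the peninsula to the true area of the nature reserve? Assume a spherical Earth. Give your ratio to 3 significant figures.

0.432

Plate carrée has h = 1 and k = sec φ, giving areal scale sec φ; true area = (apparent area) · cos φ.
True area of peninsula: 150000 × cos(48.6°) = 150000 × 0.6613 = 99200 km².
True area of nature reserve: 270000 × cos(31.8°) = 270000 × 0.8499 = 229500 km².
Ratio = 99200 / 229500 ≈ 0.432.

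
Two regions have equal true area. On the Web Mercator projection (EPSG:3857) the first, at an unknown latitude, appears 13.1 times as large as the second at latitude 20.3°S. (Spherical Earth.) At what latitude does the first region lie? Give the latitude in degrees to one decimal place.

On Mercator, (apparent₁)/(apparent₂) = sec²φ₁ / sec²φ₂ when true areas are equal.
cos²φ₂ / cos²φ₁ = 13.1  ⇒  cos φ₁ = cos 20.3° / √13.1 = 0.9379/3.619 = 0.2591.
φ₁ = arccos(0.2591) ≈ 75.0°.

75.0°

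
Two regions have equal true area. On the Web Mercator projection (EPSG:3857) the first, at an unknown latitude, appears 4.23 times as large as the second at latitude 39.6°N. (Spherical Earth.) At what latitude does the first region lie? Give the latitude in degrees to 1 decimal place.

68.0°

For equal true areas on Mercator, apparent areas scale as sec²φ, so the ratio is cos²φ₂ / cos²φ₁.
cos²φ₂ / cos²φ₁ = 4.23  ⇒  cos φ₁ = cos 39.6° / √4.23 = 0.7705/2.057 = 0.3746.
φ₁ = arccos(0.3746) ≈ 68.0°.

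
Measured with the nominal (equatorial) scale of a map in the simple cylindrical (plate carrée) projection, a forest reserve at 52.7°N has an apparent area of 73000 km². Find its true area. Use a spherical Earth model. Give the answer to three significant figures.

44200 km²

For the equirectangular projection with φ₀ = 0 (plate carrée), h = 1 along meridians and k = sec φ along parallels.
Areal scale = h·k = 1 × sec φ; at 52.7°, h = 1.000, k = 1.650, so h·k = 1.650.
True area = apparent / (areal scale) = 73000 / 1.650 ≈ 44200 km².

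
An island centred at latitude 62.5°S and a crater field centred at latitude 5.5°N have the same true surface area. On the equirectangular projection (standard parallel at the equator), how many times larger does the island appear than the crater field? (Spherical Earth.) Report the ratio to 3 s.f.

2.16

In the plate carrée (x = Rλ, y = Rφ), meridians are true-scale (h = 1) and parallels are stretched by k = sec φ.
Areal scale at 62.5°: h·k = 1.000 × 2.166 = 2.166.
Areal scale at 5.5°: h·k = 1.000 × 1.005 = 1.005.
Ratio = 2.166/1.005 ≈ 2.16.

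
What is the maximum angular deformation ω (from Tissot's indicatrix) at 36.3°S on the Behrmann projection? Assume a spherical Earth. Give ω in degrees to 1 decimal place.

The Behrmann projection is cylindrical equal-area with φ₀ = 30°. Cylindrical equal-area (φ₀ = 30°): h = cos φ / cos 30° along meridians, k = cos 30° / cos φ along parallels; h·k = 1.
At 36.3°: h = 0.9306, k = 1.075; principal scales a = 1.075, b = 0.9306.
sin(ω/2) = (a − b)/(a + b) = 0.1440/2.005 = 0.07180, so ω = 2 arcsin(0.07180) ≈ 8.2°.

8.2°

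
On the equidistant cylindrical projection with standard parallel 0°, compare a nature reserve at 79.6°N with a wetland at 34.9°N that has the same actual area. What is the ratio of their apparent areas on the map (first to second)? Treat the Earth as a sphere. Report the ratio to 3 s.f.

4.54

Plate carrée maps x = Rλ, y = Rφ. The meridian scale is h = 1 and the parallel scale is k = 1/cos φ = sec φ.
Areal scale at 79.6°: h·k = 1.000 × 5.540 = 5.540.
Areal scale at 34.9°: h·k = 1.000 × 1.219 = 1.219.
Ratio = 5.540/1.219 ≈ 4.54.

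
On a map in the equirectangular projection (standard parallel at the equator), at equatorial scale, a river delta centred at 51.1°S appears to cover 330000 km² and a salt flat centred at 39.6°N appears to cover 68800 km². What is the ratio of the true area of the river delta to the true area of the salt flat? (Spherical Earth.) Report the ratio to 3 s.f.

3.91

On the plate carrée, areal scale = h·k = 1 × sec φ, so true area = apparent × cos φ.
True area of river delta: 330000 × cos(51.1°) = 330000 × 0.6280 = 207200 km².
True area of salt flat: 68800 × cos(39.6°) = 68800 × 0.7705 = 53010 km².
Ratio = 207200 / 53010 ≈ 3.91.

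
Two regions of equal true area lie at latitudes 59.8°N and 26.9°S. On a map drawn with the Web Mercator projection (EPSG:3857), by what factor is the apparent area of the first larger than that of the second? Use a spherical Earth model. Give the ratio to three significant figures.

Mercator is conformal with k = sec φ, so areal scale = k² = sec²φ.
At 59.8°: sec²(59.8°) = 1/0.5030² = 3.952.
At 26.9°: sec²(26.9°) = 1/0.8918² = 1.257.
Ratio = 3.952/1.257 = cos²(26.9°)/cos²(59.8°) ≈ 3.14.

3.14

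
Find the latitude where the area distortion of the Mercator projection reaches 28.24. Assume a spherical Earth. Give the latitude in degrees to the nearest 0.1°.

Mercator areal scale is sec²φ.
sec²φ = 28.24  ⇒  cos²φ = 0.03541  ⇒  cos φ = 0.1882.
φ = arccos(0.1882) ≈ 79.2°.

79.2°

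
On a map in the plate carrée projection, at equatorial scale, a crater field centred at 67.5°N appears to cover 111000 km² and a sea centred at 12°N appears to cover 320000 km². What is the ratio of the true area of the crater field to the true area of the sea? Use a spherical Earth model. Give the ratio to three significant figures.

On the plate carrée, areal scale = h·k = 1 × sec φ, so true area = apparent × cos φ.
True area of crater field: 111000 × cos(67.5°) = 111000 × 0.3827 = 42480 km².
True area of sea: 320000 × cos(12°) = 320000 × 0.9781 = 313000 km².
Ratio = 42480 / 313000 ≈ 0.136.

0.136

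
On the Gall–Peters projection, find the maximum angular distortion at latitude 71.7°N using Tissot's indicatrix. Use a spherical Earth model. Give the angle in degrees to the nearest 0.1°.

Gall–Peters is a cylindrical equal-area projection with standard parallels at ±45°. Cylindrical equal-area (φ₀ = 45°): h = cos φ / cos 45° along meridians, k = cos 45° / cos φ along parallels; h·k = 1.
At 71.7°: h = 0.4441, k = 2.252; principal scales a = 2.252, b = 0.4441.
sin(ω/2) = (a − b)/(a + b) = 1.808/2.696 = 0.6706, so ω = 2 arcsin(0.6706) ≈ 84.2°.

84.2°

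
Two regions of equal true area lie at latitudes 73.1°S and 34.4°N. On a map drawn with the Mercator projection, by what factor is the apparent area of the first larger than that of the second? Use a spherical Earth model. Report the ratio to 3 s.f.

8.06

On Mercator, area is exaggerated by sec²φ = 1/cos²φ.
At 73.1°: sec²(73.1°) = 1/0.2907² = 11.83.
At 34.4°: sec²(34.4°) = 1/0.8251² = 1.469.
Ratio = 11.83/1.469 = cos²(34.4°)/cos²(73.1°) ≈ 8.06.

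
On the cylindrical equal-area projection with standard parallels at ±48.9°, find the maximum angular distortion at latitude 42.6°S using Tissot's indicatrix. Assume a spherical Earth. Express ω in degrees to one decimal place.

12.9°

A cylindrical equal-area projection with standard parallel φ₀ has meridian scale h = cos φ / cos φ₀ and parallel scale k = cos φ₀ / cos φ (so areas are preserved, h·k = 1).
At 42.6°: h = 1.120, k = 0.8931; principal scales a = 1.120, b = 0.8931.
sin(ω/2) = (a − b)/(a + b) = 0.2267/2.013 = 0.1126, so ω = 2 arcsin(0.1126) ≈ 12.9°.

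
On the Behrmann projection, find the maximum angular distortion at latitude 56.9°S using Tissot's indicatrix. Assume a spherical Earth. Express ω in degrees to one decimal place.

Behrmann is a cylindrical equal-area projection with standard parallels at ±30°. For cylindrical equal-area with standard parallel φ₀, h = cos φ / cos φ₀ and k = cos φ₀ / cos φ, so h·k = 1.
At 56.9°: h = 0.6306, k = 1.586; principal scales a = 1.586, b = 0.6306.
sin(ω/2) = (a − b)/(a + b) = 0.9552/2.216 = 0.4310, so ω = 2 arcsin(0.4310) ≈ 51.1°.

51.1°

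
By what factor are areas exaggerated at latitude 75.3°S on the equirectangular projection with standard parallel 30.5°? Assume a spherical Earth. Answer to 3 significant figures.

3.40

In the equirectangular projection with standard parallel φ₀ = 30.5° (x = Rλ cos φ₀, y = Rφ), meridians are true-scale (h = 1) and the parallel scale is k = cos φ₀ / cos φ.
Areal scale = h·k = 1 × cos φ₀ / cos φ; at 75.3°, h = 1.000, k = 3.395, so h·k = 3.395.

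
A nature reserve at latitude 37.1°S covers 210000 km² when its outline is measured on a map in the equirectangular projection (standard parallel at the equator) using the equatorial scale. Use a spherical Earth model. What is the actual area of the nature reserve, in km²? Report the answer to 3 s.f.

Plate carrée maps x = Rλ, y = Rφ. The meridian scale is h = 1 and the parallel scale is k = 1/cos φ = sec φ.
Areal scale = h·k = 1 × sec φ; at 37.1°, h = 1.000, k = 1.254, so h·k = 1.254.
True area = apparent / (areal scale) = 210000 / 1.254 ≈ 167000 km².

167000 km²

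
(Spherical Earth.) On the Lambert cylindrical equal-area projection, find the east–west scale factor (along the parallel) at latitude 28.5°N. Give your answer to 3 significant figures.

1.14

The Lambert cylindrical equal-area projection is the cylindrical equal-area projection with its standard parallel at the equator (φ₀ = 0). For cylindrical equal-area with standard parallel φ₀, h = cos φ / cos φ₀ and k = cos φ₀ / cos φ, so h·k = 1.
k = cos 0° / cos 28.5° = 1.000/0.8788 = 1.138.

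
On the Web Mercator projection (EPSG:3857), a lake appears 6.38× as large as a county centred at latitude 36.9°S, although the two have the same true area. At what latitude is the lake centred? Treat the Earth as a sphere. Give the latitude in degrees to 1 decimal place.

On Mercator, (apparent₁)/(apparent₂) = sec²φ₁ / sec²φ₂ when true areas are equal.
cos²φ₂ / cos²φ₁ = 6.38  ⇒  cos φ₁ = cos 36.9° / √6.38 = 0.7997/2.526 = 0.3166.
φ₁ = arccos(0.3166) ≈ 71.5°.

71.5°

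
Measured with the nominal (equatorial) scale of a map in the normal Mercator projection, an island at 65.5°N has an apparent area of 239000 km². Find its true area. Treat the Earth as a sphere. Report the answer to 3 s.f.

41100 km²

For Mercator, h = k = sec φ (a conformal cylindrical projection has a single point scale, 1/cos φ).
Areal scale = k² = sec²φ = 1/cos²(65.5°) = 1/0.4147² = 5.815.
True area = apparent / (areal scale) = 239000 / 5.815 ≈ 41100 km².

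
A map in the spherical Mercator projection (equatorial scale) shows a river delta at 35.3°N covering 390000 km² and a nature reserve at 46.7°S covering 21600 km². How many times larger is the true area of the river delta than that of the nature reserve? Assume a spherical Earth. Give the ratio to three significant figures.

25.6

Mercator's areal exaggeration is sec²φ; hence true area = (apparent area) · cos²φ.
True area of river delta: 390000 × cos²(35.3°) = 390000 × 0.6661 = 259800 km².
True area of nature reserve: 21600 × cos²(46.7°) = 21600 × 0.4703 = 10160 km².
Ratio = 259800 / 10160 ≈ 25.6.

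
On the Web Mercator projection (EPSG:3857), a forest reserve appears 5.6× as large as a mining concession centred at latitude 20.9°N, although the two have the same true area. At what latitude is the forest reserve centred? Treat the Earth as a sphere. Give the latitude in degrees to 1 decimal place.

For equal true areas on Mercator, apparent areas scale as sec²φ, so the ratio is cos²φ₂ / cos²φ₁.
cos²φ₂ / cos²φ₁ = 5.6  ⇒  cos φ₁ = cos 20.9° / √5.6 = 0.9342/2.366 = 0.3948.
φ₁ = arccos(0.3948) ≈ 66.7°.

66.7°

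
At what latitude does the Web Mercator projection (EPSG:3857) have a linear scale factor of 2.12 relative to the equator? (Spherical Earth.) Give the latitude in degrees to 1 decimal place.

Mercator scale is k = sec φ = 1/cos φ.
1/cos φ = 2.12  ⇒  cos φ = 0.4717  ⇒  φ = arccos(0.4717) ≈ 61.9°.

61.9°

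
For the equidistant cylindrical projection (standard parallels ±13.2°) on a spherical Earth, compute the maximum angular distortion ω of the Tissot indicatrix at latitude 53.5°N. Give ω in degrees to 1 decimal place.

With standard parallel φ₀ = 13.2°, the equirectangular projection gives x = Rλ cos φ₀, y = Rφ, so h = 1 and k = cos 13.2° / cos φ.
At 53.5°: h = 1.000, k = 1.637; principal scales a = 1.637, b = 1.000.
sin(ω/2) = (a − b)/(a + b) = 0.6368/2.637 = 0.2415, so ω = 2 arcsin(0.2415) ≈ 27.9°.

27.9°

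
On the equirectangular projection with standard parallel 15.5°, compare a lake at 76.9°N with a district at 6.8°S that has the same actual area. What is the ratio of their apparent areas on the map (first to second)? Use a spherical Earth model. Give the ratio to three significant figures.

The equidistant cylindrical projection with φ₀ = 15.5° has h = 1 (meridians true) and k = cos φ₀ / cos φ along parallels.
Areal scale at 76.9°: h·k = 1.000 × 4.252 = 4.252.
Areal scale at 6.8°: h·k = 1.000 × 0.9705 = 0.9705.
Ratio = 4.252/0.9705 ≈ 4.38.

4.38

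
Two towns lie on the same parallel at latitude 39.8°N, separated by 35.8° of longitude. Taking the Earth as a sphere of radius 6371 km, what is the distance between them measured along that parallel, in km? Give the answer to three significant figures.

3060 km

Arc length along a parallel = R cos φ · Δλ (with Δλ in radians).
= 6371 × cos 39.8° × (35.8° × π/180) = 6371 × 0.7683 × 0.6248 ≈ 3060 km.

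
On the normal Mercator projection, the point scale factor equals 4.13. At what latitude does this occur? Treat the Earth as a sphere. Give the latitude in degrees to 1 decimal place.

76.0°

Mercator scale is k = sec φ = 1/cos φ.
1/cos φ = 4.13  ⇒  cos φ = 0.2421  ⇒  φ = arccos(0.2421) ≈ 76.0°.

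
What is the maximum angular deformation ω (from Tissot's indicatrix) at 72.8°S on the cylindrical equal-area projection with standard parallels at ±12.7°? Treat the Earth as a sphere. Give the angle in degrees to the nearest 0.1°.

For cylindrical equal-area with standard parallel φ₀, h = cos φ / cos φ₀ and k = cos φ₀ / cos φ, so h·k = 1.
At 72.8°: h = 0.3031, k = 3.299; principal scales a = 3.299, b = 0.3031.
sin(ω/2) = (a − b)/(a + b) = 2.996/3.602 = 0.8317, so ω = 2 arcsin(0.8317) ≈ 112.5°.

112.5°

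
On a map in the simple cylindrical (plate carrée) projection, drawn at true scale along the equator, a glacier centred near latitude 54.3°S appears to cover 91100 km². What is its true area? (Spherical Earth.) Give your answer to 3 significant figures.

In the plate carrée (x = Rλ, y = Rφ), meridians are true-scale (h = 1) and parallels are stretched by k = sec φ.
Areal scale = h·k = 1 × sec φ; at 54.3°, h = 1.000, k = 1.714, so h·k = 1.714.
True area = apparent / (areal scale) = 91100 / 1.714 ≈ 53200 km².

53200 km²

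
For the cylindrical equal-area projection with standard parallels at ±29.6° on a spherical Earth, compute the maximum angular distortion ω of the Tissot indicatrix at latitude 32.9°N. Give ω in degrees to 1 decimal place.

For cylindrical equal-area with standard parallel φ₀, h = cos φ / cos φ₀ and k = cos φ₀ / cos φ, so h·k = 1.
At 32.9°: h = 0.9656, k = 1.036; principal scales a = 1.036, b = 0.9656.
sin(ω/2) = (a − b)/(a + b) = 0.06994/2.001 = 0.03495, so ω = 2 arcsin(0.03495) ≈ 4.0°.

4.0°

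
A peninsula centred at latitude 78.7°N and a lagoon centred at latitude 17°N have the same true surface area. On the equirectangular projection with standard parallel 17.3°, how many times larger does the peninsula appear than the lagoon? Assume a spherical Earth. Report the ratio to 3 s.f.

4.88

In the equirectangular projection with standard parallel φ₀ = 17.3° (x = Rλ cos φ₀, y = Rφ), meridians are true-scale (h = 1) and the parallel scale is k = cos φ₀ / cos φ.
Areal scale at 78.7°: h·k = 1.000 × 4.873 = 4.873.
Areal scale at 17°: h·k = 1.000 × 0.9984 = 0.9984.
Ratio = 4.873/0.9984 ≈ 4.88.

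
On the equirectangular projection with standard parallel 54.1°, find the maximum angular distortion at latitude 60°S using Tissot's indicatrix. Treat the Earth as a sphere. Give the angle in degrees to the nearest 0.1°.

With standard parallel φ₀ = 54.1°, the equirectangular projection gives x = Rλ cos φ₀, y = Rφ, so h = 1 and k = cos 54.1° / cos φ.
At 60°: h = 1.000, k = 1.173; principal scales a = 1.173, b = 1.000.
sin(ω/2) = (a − b)/(a + b) = 0.1727/2.173 = 0.07951, so ω = 2 arcsin(0.07951) ≈ 9.1°.

9.1°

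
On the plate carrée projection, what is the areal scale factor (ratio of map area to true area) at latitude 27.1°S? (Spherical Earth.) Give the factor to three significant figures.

For the equirectangular projection with φ₀ = 0 (plate carrée), h = 1 along meridians and k = sec φ along parallels.
Areal scale = h·k = 1 × sec φ; at 27.1°, h = 1.000, k = 1.123, so h·k = 1.123.

1.12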